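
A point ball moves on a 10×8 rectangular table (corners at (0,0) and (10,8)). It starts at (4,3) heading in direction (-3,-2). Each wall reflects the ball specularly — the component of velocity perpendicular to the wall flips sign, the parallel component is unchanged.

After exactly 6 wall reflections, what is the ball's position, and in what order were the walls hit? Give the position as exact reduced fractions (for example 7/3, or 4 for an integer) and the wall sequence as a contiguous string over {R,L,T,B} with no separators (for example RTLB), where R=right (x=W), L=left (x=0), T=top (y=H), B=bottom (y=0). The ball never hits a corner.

1. t=4/3 → L at (0,1/3); v=(3,-2)
2. t=1/6 → B at (1/2,0); v=(3,2)
3. t=19/6 → R at (10,19/3); v=(-3,2)
4. t=5/6 → T at (15/2,8); v=(-3,-2)
5. t=5/2 → L at (0,3); v=(3,-2)
6. t=3/2 → B at (9/2,0); v=(3,2)

Final position: (9/2,0)
Wall sequence: LBRTLB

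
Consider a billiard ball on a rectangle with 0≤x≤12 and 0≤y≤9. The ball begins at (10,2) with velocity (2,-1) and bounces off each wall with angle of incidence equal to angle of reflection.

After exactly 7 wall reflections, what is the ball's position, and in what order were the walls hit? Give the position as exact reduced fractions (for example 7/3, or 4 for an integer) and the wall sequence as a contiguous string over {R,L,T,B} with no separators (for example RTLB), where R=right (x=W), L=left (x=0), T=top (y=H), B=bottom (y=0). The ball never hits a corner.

1. t=1 → R at (12,1); v=(-2,-1)
2. t=1 → B at (10,0); v=(-2,1)
3. t=5 → L at (0,5); v=(2,1)
4. t=4 → T at (8,9); v=(2,-1)
5. t=2 → R at (12,7); v=(-2,-1)
6. t=6 → L at (0,1); v=(2,-1)
7. t=1 → B at (2,0); v=(2,1)

Final position: (2,0)
Wall sequence: RBLTRLB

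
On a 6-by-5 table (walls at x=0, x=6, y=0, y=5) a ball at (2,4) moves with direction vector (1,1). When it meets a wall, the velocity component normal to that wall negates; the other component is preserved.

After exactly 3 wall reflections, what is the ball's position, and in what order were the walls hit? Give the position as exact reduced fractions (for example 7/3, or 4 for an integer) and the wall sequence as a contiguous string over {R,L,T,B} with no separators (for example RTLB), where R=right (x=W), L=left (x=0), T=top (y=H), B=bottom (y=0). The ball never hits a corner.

Final position: (4,0)
Wall sequence: TRB

1. t=1 → T at (3,5); v=(1,-1)
2. t=3 → R at (6,2); v=(-1,-1)
3. t=2 → B at (4,0); v=(-1,1)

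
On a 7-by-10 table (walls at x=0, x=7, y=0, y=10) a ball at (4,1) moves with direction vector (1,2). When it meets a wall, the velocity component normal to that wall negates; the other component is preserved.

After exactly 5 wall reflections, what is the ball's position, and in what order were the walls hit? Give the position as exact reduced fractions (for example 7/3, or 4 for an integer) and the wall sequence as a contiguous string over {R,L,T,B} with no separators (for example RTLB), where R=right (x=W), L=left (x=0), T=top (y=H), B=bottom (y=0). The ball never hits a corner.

Final position: (9/2,10)
Wall sequence: RTBLT

1. t=3 → R at (7,7); v=(-1,2)
2. t=3/2 → T at (11/2,10); v=(-1,-2)
3. t=5 → B at (1/2,0); v=(-1,2)
4. t=1/2 → L at (0,1); v=(1,2)
5. t=9/2 → T at (9/2,10); v=(1,-2)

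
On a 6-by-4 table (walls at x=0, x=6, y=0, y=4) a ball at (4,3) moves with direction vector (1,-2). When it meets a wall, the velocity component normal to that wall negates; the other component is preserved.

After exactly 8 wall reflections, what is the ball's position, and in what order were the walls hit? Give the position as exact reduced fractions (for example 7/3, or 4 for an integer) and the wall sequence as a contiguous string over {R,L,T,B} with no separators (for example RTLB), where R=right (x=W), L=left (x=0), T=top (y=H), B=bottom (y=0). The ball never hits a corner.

1. t=3/2 → B at (11/2,0); v=(1,2)
2. t=1/2 → R at (6,1); v=(-1,2)
3. t=3/2 → T at (9/2,4); v=(-1,-2)
4. t=2 → B at (5/2,0); v=(-1,2)
5. t=2 → T at (1/2,4); v=(-1,-2)
6. t=1/2 → L at (0,3); v=(1,-2)
7. t=3/2 → B at (3/2,0); v=(1,2)
8. t=2 → T at (7/2,4); v=(1,-2)

Final position: (7/2,4)
Wall sequence: BRTBTLBT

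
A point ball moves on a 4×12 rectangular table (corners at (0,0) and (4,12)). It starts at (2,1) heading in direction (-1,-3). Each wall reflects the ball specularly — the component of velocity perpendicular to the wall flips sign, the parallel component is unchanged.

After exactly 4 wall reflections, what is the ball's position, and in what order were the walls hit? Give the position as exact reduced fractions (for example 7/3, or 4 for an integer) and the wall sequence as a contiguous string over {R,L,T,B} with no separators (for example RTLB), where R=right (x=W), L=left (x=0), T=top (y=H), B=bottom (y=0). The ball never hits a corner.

1. t=1/3 → B at (5/3,0); v=(-1,3)
2. t=5/3 → L at (0,5); v=(1,3)
3. t=7/3 → T at (7/3,12); v=(1,-3)
4. t=5/3 → R at (4,7); v=(-1,-3)

Final position: (4,7)
Wall sequence: BLTR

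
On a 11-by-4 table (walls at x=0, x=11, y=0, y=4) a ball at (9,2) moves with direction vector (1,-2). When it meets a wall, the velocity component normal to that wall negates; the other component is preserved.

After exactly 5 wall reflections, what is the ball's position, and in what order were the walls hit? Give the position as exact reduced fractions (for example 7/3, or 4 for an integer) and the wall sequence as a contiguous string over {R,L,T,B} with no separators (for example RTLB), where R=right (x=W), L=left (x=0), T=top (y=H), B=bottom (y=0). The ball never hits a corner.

1. t=1 → B at (10,0); v=(1,2)
2. t=1 → R at (11,2); v=(-1,2)
3. t=1 → T at (10,4); v=(-1,-2)
4. t=2 → B at (8,0); v=(-1,2)
5. t=2 → T at (6,4); v=(-1,-2)

Final position: (6,4)
Wall sequence: BRTBT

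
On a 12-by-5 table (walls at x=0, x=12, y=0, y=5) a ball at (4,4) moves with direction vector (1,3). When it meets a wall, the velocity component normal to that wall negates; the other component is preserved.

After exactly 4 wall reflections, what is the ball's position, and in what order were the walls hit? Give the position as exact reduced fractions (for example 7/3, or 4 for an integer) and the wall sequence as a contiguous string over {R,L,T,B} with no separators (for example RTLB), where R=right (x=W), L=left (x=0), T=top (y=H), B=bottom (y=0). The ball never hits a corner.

1. t=1/3 → T at (13/3,5); v=(1,-3)
2. t=5/3 → B at (6,0); v=(1,3)
3. t=5/3 → T at (23/3,5); v=(1,-3)
4. t=5/3 → B at (28/3,0); v=(1,3)

Final position: (28/3,0)
Wall sequence: TBTB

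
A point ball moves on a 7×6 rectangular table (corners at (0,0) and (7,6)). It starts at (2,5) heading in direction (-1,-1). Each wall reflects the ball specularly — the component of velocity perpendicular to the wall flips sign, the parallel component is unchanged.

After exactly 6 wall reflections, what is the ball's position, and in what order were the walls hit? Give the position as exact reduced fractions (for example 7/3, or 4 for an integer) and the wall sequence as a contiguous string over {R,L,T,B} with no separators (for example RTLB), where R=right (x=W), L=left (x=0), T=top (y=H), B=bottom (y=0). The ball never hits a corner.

Final position: (1,0)
Wall sequence: LBRTLB

1. t=2 → L at (0,3); v=(1,-1)
2. t=3 → B at (3,0); v=(1,1)
3. t=4 → R at (7,4); v=(-1,1)
4. t=2 → T at (5,6); v=(-1,-1)
5. t=5 → L at (0,1); v=(1,-1)
6. t=1 → B at (1,0); v=(1,1)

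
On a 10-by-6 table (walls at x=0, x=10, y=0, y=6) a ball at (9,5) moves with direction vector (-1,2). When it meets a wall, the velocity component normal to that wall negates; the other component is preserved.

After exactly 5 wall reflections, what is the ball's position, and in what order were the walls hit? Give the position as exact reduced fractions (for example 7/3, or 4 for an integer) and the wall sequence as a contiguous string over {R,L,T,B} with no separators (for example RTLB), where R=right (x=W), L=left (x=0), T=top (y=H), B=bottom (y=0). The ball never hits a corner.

Final position: (1/2,0)
Wall sequence: TBTLB

1. t=1/2 → T at (17/2,6); v=(-1,-2)
2. t=3 → B at (11/2,0); v=(-1,2)
3. t=3 → T at (5/2,6); v=(-1,-2)
4. t=5/2 → L at (0,1); v=(1,-2)
5. t=1/2 → B at (1/2,0); v=(1,2)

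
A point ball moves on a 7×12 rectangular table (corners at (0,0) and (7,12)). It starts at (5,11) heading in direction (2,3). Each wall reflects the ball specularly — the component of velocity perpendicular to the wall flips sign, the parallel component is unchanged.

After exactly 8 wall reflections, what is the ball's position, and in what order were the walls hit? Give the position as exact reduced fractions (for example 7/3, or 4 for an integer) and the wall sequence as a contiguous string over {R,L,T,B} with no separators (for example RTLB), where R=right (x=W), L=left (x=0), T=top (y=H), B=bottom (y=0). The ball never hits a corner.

Final position: (5/3,0)
Wall sequence: TRBLRTLB

1. t=1/3 → T at (17/3,12); v=(2,-3)
2. t=2/3 → R at (7,10); v=(-2,-3)
3. t=10/3 → B at (1/3,0); v=(-2,3)
4. t=1/6 → L at (0,1/2); v=(2,3)
5. t=7/2 → R at (7,11); v=(-2,3)
6. t=1/3 → T at (19/3,12); v=(-2,-3)
7. t=19/6 → L at (0,5/2); v=(2,-3)
8. t=5/6 → B at (5/3,0); v=(2,3)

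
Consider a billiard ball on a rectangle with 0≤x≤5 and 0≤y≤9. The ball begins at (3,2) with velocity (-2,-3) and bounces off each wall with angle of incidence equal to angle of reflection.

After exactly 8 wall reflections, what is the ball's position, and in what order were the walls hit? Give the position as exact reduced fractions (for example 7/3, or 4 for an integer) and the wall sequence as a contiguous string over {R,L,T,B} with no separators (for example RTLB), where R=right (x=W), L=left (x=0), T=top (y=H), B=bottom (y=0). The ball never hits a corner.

1. t=2/3 → B at (5/3,0); v=(-2,3)
2. t=5/6 → L at (0,5/2); v=(2,3)
3. t=13/6 → T at (13/3,9); v=(2,-3)
4. t=1/3 → R at (5,8); v=(-2,-3)
5. t=5/2 → L at (0,1/2); v=(2,-3)
6. t=1/6 → B at (1/3,0); v=(2,3)
7. t=7/3 → R at (5,7); v=(-2,3)
8. t=2/3 → T at (11/3,9); v=(-2,-3)

Final position: (11/3,9)
Wall sequence: BLTRLBRT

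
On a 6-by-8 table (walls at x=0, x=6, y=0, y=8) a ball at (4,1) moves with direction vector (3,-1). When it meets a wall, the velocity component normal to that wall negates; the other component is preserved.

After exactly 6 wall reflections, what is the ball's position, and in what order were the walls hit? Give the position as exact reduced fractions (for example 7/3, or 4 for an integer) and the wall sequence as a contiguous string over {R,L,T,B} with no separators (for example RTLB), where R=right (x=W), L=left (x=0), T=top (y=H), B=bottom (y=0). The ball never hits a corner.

1. t=2/3 → R at (6,1/3); v=(-3,-1)
2. t=1/3 → B at (5,0); v=(-3,1)
3. t=5/3 → L at (0,5/3); v=(3,1)
4. t=2 → R at (6,11/3); v=(-3,1)
5. t=2 → L at (0,17/3); v=(3,1)
6. t=2 → R at (6,23/3); v=(-3,1)

Final position: (6,23/3)
Wall sequence: RBLRLR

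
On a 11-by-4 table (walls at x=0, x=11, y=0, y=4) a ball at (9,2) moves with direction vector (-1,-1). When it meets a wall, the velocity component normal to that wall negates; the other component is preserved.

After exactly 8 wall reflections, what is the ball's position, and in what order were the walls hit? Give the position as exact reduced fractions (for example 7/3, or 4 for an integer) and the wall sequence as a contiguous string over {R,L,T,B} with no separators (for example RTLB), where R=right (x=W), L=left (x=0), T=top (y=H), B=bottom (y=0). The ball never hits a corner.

Final position: (9,4)
Wall sequence: BTLBTBRT

1. t=2 → B at (7,0); v=(-1,1)
2. t=4 → T at (3,4); v=(-1,-1)
3. t=3 → L at (0,1); v=(1,-1)
4. t=1 → B at (1,0); v=(1,1)
5. t=4 → T at (5,4); v=(1,-1)
6. t=4 → B at (9,0); v=(1,1)
7. t=2 → R at (11,2); v=(-1,1)
8. t=2 → T at (9,4); v=(-1,-1)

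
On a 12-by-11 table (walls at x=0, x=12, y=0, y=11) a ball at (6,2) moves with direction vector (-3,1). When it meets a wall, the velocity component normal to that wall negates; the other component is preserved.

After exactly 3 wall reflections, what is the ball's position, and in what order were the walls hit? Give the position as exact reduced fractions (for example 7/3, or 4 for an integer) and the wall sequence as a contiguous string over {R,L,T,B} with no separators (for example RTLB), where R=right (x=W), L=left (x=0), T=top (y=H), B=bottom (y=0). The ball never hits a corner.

Final position: (3,11)
Wall sequence: LRT

1. t=2 → L at (0,4); v=(3,1)
2. t=4 → R at (12,8); v=(-3,1)
3. t=3 → T at (3,11); v=(-3,-1)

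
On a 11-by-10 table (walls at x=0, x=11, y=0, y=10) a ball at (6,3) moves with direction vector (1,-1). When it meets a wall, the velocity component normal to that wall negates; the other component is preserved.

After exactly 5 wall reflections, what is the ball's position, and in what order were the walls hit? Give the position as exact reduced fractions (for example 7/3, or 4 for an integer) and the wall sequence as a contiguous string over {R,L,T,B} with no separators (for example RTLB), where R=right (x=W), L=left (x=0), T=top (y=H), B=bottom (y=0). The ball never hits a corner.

1. t=3 → B at (9,0); v=(1,1)
2. t=2 → R at (11,2); v=(-1,1)
3. t=8 → T at (3,10); v=(-1,-1)
4. t=3 → L at (0,7); v=(1,-1)
5. t=7 → B at (7,0); v=(1,1)

Final position: (7,0)
Wall sequence: BRTLB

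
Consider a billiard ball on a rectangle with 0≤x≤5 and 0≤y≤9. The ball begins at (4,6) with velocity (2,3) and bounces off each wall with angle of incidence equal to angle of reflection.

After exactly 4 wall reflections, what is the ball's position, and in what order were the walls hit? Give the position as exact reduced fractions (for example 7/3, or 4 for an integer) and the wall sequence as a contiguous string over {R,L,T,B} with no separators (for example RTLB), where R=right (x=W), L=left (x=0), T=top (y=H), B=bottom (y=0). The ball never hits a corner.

Final position: (2,0)
Wall sequence: RTLB

1. t=1/2 → R at (5,15/2); v=(-2,3)
2. t=1/2 → T at (4,9); v=(-2,-3)
3. t=2 → L at (0,3); v=(2,-3)
4. t=1 → B at (2,0); v=(2,3)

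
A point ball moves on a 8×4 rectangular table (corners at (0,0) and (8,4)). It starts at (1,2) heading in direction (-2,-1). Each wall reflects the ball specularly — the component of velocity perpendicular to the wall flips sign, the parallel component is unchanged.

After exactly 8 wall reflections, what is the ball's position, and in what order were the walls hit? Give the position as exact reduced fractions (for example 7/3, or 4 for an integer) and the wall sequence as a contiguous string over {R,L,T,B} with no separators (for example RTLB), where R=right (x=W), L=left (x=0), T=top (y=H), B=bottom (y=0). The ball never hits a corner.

1. t=1/2 → L at (0,3/2); v=(2,-1)
2. t=3/2 → B at (3,0); v=(2,1)
3. t=5/2 → R at (8,5/2); v=(-2,1)
4. t=3/2 → T at (5,4); v=(-2,-1)
5. t=5/2 → L at (0,3/2); v=(2,-1)
6. t=3/2 → B at (3,0); v=(2,1)
7. t=5/2 → R at (8,5/2); v=(-2,1)
8. t=3/2 → T at (5,4); v=(-2,-1)

Final position: (5,4)
Wall sequence: LBRTLBRT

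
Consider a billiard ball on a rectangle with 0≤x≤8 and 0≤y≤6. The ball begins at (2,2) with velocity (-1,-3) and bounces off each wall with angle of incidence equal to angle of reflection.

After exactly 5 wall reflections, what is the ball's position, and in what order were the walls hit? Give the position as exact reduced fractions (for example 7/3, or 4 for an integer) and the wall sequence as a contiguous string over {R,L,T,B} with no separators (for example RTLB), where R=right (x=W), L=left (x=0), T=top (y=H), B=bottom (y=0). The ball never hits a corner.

Final position: (14/3,6)
Wall sequence: BLTBT

1. t=2/3 → B at (4/3,0); v=(-1,3)
2. t=4/3 → L at (0,4); v=(1,3)
3. t=2/3 → T at (2/3,6); v=(1,-3)
4. t=2 → B at (8/3,0); v=(1,3)
5. t=2 → T at (14/3,6); v=(1,-3)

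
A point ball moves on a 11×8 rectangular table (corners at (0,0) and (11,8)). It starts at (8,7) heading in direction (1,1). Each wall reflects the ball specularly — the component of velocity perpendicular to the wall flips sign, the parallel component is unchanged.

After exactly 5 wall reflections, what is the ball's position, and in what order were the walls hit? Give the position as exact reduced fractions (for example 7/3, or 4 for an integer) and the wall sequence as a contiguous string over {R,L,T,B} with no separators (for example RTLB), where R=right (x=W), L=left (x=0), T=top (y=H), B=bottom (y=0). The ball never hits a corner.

Final position: (3,8)
Wall sequence: TRBLT

1. t=1 → T at (9,8); v=(1,-1)
2. t=2 → R at (11,6); v=(-1,-1)
3. t=6 → B at (5,0); v=(-1,1)
4. t=5 → L at (0,5); v=(1,1)
5. t=3 → T at (3,8); v=(1,-1)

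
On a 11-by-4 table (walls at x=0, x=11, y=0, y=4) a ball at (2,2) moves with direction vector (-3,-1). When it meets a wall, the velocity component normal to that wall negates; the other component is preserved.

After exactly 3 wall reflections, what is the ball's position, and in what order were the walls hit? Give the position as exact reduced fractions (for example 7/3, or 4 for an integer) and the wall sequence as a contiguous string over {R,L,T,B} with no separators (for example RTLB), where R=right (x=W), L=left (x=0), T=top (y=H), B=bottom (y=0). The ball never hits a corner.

1. t=2/3 → L at (0,4/3); v=(3,-1)
2. t=4/3 → B at (4,0); v=(3,1)
3. t=7/3 → R at (11,7/3); v=(-3,1)

Final position: (11,7/3)
Wall sequence: LBR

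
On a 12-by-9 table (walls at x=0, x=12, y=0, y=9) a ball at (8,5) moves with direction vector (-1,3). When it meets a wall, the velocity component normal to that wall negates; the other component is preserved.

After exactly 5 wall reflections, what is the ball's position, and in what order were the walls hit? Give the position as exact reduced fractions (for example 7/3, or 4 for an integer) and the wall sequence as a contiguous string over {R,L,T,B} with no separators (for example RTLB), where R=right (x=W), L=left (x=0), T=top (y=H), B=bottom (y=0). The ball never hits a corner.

Final position: (7/3,0)
Wall sequence: TBTLB

1. t=4/3 → T at (20/3,9); v=(-1,-3)
2. t=3 → B at (11/3,0); v=(-1,3)
3. t=3 → T at (2/3,9); v=(-1,-3)
4. t=2/3 → L at (0,7); v=(1,-3)
5. t=7/3 → B at (7/3,0); v=(1,3)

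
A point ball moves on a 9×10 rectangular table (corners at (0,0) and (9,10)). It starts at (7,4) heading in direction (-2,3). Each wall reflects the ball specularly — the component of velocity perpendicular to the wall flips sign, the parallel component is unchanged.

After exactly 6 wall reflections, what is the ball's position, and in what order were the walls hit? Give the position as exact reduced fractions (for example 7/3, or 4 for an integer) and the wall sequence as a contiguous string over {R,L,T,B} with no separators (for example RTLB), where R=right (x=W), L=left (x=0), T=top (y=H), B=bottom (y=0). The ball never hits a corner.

1. t=2 → T at (3,10); v=(-2,-3)
2. t=3/2 → L at (0,11/2); v=(2,-3)
3. t=11/6 → B at (11/3,0); v=(2,3)
4. t=8/3 → R at (9,8); v=(-2,3)
5. t=2/3 → T at (23/3,10); v=(-2,-3)
6. t=10/3 → B at (1,0); v=(-2,3)

Final position: (1,0)
Wall sequence: TLBRTB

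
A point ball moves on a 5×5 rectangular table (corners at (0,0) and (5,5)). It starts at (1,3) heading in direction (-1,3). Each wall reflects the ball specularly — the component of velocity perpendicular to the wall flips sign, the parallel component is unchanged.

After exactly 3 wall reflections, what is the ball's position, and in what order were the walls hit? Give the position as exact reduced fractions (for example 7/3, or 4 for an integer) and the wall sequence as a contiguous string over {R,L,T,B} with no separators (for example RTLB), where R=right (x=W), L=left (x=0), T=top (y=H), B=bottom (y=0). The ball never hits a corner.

1. t=2/3 → T at (1/3,5); v=(-1,-3)
2. t=1/3 → L at (0,4); v=(1,-3)
3. t=4/3 → B at (4/3,0); v=(1,3)

Final position: (4/3,0)
Wall sequence: TLB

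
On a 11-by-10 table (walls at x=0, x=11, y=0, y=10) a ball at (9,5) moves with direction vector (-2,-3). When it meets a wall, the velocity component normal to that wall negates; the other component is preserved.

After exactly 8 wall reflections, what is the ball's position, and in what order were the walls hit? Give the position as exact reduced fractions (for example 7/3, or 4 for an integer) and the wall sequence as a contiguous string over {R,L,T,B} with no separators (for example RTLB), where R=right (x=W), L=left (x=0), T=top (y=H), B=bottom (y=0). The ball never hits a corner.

1. t=5/3 → B at (17/3,0); v=(-2,3)
2. t=17/6 → L at (0,17/2); v=(2,3)
3. t=1/2 → T at (1,10); v=(2,-3)
4. t=10/3 → B at (23/3,0); v=(2,3)
5. t=5/3 → R at (11,5); v=(-2,3)
6. t=5/3 → T at (23/3,10); v=(-2,-3)
7. t=10/3 → B at (1,0); v=(-2,3)
8. t=1/2 → L at (0,3/2); v=(2,3)

Final position: (0,3/2)
Wall sequence: BLTBRTBL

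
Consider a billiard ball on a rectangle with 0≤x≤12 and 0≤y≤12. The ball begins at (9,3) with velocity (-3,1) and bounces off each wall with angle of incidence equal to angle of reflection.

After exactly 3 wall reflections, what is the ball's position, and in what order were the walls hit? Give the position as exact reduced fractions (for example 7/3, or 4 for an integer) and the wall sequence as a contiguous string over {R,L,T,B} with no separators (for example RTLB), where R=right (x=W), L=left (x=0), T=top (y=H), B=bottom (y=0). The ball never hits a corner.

Final position: (6,12)
Wall sequence: LRT

1. t=3 → L at (0,6); v=(3,1)
2. t=4 → R at (12,10); v=(-3,1)
3. t=2 → T at (6,12); v=(-3,-1)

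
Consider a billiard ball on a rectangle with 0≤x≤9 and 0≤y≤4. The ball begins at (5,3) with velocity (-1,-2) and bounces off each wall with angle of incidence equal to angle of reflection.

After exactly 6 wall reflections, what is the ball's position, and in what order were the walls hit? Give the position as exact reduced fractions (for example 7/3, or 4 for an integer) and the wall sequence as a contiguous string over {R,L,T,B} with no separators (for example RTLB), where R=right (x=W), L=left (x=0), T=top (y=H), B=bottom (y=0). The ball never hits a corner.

Final position: (9/2,0)
Wall sequence: BTLBTB

1. t=3/2 → B at (7/2,0); v=(-1,2)
2. t=2 → T at (3/2,4); v=(-1,-2)
3. t=3/2 → L at (0,1); v=(1,-2)
4. t=1/2 → B at (1/2,0); v=(1,2)
5. t=2 → T at (5/2,4); v=(1,-2)
6. t=2 → B at (9/2,0); v=(1,2)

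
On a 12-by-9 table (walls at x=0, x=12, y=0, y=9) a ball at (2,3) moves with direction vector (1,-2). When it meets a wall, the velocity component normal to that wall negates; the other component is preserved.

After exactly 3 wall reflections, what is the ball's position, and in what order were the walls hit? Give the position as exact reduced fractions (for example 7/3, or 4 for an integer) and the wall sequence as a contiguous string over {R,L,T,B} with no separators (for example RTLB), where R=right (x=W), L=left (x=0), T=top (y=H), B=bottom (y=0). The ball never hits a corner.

Final position: (12,1)
Wall sequence: BTR

1. t=3/2 → B at (7/2,0); v=(1,2)
2. t=9/2 → T at (8,9); v=(1,-2)
3. t=4 → R at (12,1); v=(-1,-2)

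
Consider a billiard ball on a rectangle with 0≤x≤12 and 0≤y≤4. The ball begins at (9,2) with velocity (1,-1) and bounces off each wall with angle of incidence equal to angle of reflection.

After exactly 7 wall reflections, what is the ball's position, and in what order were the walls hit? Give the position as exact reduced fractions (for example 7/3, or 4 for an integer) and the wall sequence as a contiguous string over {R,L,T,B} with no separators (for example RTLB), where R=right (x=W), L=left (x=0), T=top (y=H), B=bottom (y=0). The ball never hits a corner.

1. t=2 → B at (11,0); v=(1,1)
2. t=1 → R at (12,1); v=(-1,1)
3. t=3 → T at (9,4); v=(-1,-1)
4. t=4 → B at (5,0); v=(-1,1)
5. t=4 → T at (1,4); v=(-1,-1)
6. t=1 → L at (0,3); v=(1,-1)
7. t=3 → B at (3,0); v=(1,1)

Final position: (3,0)
Wall sequence: BRTBTLB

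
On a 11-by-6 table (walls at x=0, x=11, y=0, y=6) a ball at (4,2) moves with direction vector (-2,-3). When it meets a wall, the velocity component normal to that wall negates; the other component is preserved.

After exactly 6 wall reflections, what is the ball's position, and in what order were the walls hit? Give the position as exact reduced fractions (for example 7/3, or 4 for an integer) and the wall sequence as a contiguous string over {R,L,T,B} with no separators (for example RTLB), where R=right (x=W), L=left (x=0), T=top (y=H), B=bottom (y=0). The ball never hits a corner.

1. t=2/3 → B at (8/3,0); v=(-2,3)
2. t=4/3 → L at (0,4); v=(2,3)
3. t=2/3 → T at (4/3,6); v=(2,-3)
4. t=2 → B at (16/3,0); v=(2,3)
5. t=2 → T at (28/3,6); v=(2,-3)
6. t=5/6 → R at (11,7/2); v=(-2,-3)

Final position: (11,7/2)
Wall sequence: BLTBTR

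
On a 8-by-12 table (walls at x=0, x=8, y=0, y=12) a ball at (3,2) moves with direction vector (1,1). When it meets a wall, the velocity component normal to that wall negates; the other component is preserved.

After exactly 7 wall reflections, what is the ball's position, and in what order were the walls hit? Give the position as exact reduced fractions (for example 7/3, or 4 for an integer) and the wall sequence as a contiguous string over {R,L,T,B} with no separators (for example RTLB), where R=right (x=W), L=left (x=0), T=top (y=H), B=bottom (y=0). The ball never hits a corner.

Final position: (5,12)
Wall sequence: RTLRBLT

1. t=5 → R at (8,7); v=(-1,1)
2. t=5 → T at (3,12); v=(-1,-1)
3. t=3 → L at (0,9); v=(1,-1)
4. t=8 → R at (8,1); v=(-1,-1)
5. t=1 → B at (7,0); v=(-1,1)
6. t=7 → L at (0,7); v=(1,1)
7. t=5 → T at (5,12); v=(1,-1)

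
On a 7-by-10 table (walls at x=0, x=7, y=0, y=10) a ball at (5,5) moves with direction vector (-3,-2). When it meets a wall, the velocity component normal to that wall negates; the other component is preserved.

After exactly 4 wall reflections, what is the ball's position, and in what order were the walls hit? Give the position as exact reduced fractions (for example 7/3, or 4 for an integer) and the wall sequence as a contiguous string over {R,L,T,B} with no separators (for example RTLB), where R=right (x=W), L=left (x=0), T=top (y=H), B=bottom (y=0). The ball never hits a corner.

Final position: (0,23/3)
Wall sequence: LBRL

1. t=5/3 → L at (0,5/3); v=(3,-2)
2. t=5/6 → B at (5/2,0); v=(3,2)
3. t=3/2 → R at (7,3); v=(-3,2)
4. t=7/3 → L at (0,23/3); v=(3,2)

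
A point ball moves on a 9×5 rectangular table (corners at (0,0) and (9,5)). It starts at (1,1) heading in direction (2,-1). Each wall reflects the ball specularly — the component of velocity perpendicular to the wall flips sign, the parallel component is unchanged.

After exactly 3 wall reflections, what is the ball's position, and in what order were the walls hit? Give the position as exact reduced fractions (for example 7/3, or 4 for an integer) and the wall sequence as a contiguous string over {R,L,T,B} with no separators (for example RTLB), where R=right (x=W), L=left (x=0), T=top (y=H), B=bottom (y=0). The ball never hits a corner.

1. t=1 → B at (3,0); v=(2,1)
2. t=3 → R at (9,3); v=(-2,1)
3. t=2 → T at (5,5); v=(-2,-1)

Final position: (5,5)
Wall sequence: BRT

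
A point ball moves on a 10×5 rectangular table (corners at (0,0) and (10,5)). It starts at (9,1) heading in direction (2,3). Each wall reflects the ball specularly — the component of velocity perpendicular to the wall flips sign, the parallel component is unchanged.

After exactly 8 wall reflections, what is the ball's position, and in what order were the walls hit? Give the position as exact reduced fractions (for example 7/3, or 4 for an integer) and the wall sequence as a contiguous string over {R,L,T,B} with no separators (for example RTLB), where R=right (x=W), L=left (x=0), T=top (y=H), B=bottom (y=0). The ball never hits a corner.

Final position: (25/3,0)
Wall sequence: RTBTLBTB

1. t=1/2 → R at (10,5/2); v=(-2,3)
2. t=5/6 → T at (25/3,5); v=(-2,-3)
3. t=5/3 → B at (5,0); v=(-2,3)
4. t=5/3 → T at (5/3,5); v=(-2,-3)
5. t=5/6 → L at (0,5/2); v=(2,-3)
6. t=5/6 → B at (5/3,0); v=(2,3)
7. t=5/3 → T at (5,5); v=(2,-3)
8. t=5/3 → B at (25/3,0); v=(2,3)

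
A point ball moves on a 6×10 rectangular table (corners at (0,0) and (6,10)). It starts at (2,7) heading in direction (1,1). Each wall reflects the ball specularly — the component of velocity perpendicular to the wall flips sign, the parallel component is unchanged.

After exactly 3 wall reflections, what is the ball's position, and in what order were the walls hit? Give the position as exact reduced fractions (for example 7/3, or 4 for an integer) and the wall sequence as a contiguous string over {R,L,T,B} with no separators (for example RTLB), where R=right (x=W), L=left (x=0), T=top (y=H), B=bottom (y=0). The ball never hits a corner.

1. t=3 → T at (5,10); v=(1,-1)
2. t=1 → R at (6,9); v=(-1,-1)
3. t=6 → L at (0,3); v=(1,-1)

Final position: (0,3)
Wall sequence: TRL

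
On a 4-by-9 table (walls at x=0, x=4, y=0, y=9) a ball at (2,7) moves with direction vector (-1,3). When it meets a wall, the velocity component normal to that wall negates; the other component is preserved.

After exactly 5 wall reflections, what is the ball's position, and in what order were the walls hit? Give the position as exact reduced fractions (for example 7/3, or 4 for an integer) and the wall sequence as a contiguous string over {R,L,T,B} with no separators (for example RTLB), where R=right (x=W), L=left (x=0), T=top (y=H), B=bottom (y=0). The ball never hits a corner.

1. t=2/3 → T at (4/3,9); v=(-1,-3)
2. t=4/3 → L at (0,5); v=(1,-3)
3. t=5/3 → B at (5/3,0); v=(1,3)
4. t=7/3 → R at (4,7); v=(-1,3)
5. t=2/3 → T at (10/3,9); v=(-1,-3)

Final position: (10/3,9)
Wall sequence: TLBRT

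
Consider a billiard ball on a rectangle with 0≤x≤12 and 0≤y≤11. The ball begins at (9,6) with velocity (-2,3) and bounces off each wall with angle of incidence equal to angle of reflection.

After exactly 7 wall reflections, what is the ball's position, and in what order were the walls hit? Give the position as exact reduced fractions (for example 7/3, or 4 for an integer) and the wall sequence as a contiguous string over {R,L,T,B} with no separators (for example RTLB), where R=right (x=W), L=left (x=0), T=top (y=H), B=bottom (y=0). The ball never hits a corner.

Final position: (1/3,11)
Wall sequence: TLBTRBT

1. t=5/3 → T at (17/3,11); v=(-2,-3)
2. t=17/6 → L at (0,5/2); v=(2,-3)
3. t=5/6 → B at (5/3,0); v=(2,3)
4. t=11/3 → T at (9,11); v=(2,-3)
5. t=3/2 → R at (12,13/2); v=(-2,-3)
6. t=13/6 → B at (23/3,0); v=(-2,3)
7. t=11/3 → T at (1/3,11); v=(-2,-3)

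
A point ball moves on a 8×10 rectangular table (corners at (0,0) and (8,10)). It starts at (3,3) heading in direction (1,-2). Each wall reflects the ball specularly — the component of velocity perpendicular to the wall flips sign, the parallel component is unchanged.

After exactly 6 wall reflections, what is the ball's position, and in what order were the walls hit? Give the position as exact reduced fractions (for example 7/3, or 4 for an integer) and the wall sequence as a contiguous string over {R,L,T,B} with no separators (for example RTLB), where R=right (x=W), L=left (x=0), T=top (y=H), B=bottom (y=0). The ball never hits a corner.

Final position: (7/2,10)
Wall sequence: BRTBLT

1. t=3/2 → B at (9/2,0); v=(1,2)
2. t=7/2 → R at (8,7); v=(-1,2)
3. t=3/2 → T at (13/2,10); v=(-1,-2)
4. t=5 → B at (3/2,0); v=(-1,2)
5. t=3/2 → L at (0,3); v=(1,2)
6. t=7/2 → T at (7/2,10); v=(1,-2)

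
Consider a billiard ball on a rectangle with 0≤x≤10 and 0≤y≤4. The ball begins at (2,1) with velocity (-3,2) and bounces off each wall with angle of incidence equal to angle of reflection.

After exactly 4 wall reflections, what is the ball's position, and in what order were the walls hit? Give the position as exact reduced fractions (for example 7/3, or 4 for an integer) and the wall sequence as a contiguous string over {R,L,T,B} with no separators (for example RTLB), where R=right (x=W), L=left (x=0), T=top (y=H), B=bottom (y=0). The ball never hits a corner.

1. t=2/3 → L at (0,7/3); v=(3,2)
2. t=5/6 → T at (5/2,4); v=(3,-2)
3. t=2 → B at (17/2,0); v=(3,2)
4. t=1/2 → R at (10,1); v=(-3,2)

Final position: (10,1)
Wall sequence: LTBR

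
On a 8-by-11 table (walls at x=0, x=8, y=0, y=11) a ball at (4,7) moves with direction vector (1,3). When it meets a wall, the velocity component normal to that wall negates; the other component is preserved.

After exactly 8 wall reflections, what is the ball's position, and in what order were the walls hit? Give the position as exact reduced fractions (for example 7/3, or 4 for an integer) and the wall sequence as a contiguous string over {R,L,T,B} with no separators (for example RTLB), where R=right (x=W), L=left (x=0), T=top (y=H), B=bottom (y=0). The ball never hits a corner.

1. t=4/3 → T at (16/3,11); v=(1,-3)
2. t=8/3 → R at (8,3); v=(-1,-3)
3. t=1 → B at (7,0); v=(-1,3)
4. t=11/3 → T at (10/3,11); v=(-1,-3)
5. t=10/3 → L at (0,1); v=(1,-3)
6. t=1/3 → B at (1/3,0); v=(1,3)
7. t=11/3 → T at (4,11); v=(1,-3)
8. t=11/3 → B at (23/3,0); v=(1,3)

Final position: (23/3,0)
Wall sequence: TRBTLBTB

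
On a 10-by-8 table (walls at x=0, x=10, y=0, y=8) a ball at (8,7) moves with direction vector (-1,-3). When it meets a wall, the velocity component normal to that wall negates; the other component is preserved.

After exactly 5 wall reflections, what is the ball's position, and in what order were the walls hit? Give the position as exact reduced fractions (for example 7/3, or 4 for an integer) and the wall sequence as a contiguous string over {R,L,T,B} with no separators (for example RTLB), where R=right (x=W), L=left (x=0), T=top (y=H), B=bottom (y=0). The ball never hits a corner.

Final position: (7/3,8)
Wall sequence: BTBLT

1. t=7/3 → B at (17/3,0); v=(-1,3)
2. t=8/3 → T at (3,8); v=(-1,-3)
3. t=8/3 → B at (1/3,0); v=(-1,3)
4. t=1/3 → L at (0,1); v=(1,3)
5. t=7/3 → T at (7/3,8); v=(1,-3)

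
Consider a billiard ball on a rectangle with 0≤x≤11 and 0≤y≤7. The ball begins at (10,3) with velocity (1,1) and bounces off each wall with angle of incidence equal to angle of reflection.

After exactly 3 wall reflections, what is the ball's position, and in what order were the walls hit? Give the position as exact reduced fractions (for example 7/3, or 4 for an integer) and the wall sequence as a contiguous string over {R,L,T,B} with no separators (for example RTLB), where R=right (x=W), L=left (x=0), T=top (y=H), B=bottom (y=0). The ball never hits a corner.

Final position: (1,0)
Wall sequence: RTB

1. t=1 → R at (11,4); v=(-1,1)
2. t=3 → T at (8,7); v=(-1,-1)
3. t=7 → B at (1,0); v=(-1,1)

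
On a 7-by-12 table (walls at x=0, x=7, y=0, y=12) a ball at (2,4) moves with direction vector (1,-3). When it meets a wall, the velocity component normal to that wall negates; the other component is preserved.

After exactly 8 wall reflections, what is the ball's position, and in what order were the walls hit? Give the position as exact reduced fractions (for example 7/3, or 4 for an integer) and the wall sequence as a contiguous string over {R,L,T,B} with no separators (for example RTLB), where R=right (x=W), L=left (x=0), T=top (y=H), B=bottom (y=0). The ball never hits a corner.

1. t=4/3 → B at (10/3,0); v=(1,3)
2. t=11/3 → R at (7,11); v=(-1,3)
3. t=1/3 → T at (20/3,12); v=(-1,-3)
4. t=4 → B at (8/3,0); v=(-1,3)
5. t=8/3 → L at (0,8); v=(1,3)
6. t=4/3 → T at (4/3,12); v=(1,-3)
7. t=4 → B at (16/3,0); v=(1,3)
8. t=5/3 → R at (7,5); v=(-1,3)

Final position: (7,5)
Wall sequence: BRTBLTBR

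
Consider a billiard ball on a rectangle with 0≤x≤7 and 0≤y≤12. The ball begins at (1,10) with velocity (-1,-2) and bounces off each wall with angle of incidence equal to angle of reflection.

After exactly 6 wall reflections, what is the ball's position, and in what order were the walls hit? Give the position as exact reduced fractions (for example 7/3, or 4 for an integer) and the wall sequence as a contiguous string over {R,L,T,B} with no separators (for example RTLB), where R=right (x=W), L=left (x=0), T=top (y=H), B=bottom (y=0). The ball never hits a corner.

1. t=1 → L at (0,8); v=(1,-2)
2. t=4 → B at (4,0); v=(1,2)
3. t=3 → R at (7,6); v=(-1,2)
4. t=3 → T at (4,12); v=(-1,-2)
5. t=4 → L at (0,4); v=(1,-2)
6. t=2 → B at (2,0); v=(1,2)

Final position: (2,0)
Wall sequence: LBRTLB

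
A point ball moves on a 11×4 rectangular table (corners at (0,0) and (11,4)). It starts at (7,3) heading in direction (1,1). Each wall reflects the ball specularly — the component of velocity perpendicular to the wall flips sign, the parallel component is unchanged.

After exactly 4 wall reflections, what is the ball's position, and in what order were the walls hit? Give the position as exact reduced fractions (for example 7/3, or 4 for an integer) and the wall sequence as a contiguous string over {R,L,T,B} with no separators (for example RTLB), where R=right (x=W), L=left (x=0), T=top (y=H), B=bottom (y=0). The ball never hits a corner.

Final position: (6,4)
Wall sequence: TRBT

1. t=1 → T at (8,4); v=(1,-1)
2. t=3 → R at (11,1); v=(-1,-1)
3. t=1 → B at (10,0); v=(-1,1)
4. t=4 → T at (6,4); v=(-1,-1)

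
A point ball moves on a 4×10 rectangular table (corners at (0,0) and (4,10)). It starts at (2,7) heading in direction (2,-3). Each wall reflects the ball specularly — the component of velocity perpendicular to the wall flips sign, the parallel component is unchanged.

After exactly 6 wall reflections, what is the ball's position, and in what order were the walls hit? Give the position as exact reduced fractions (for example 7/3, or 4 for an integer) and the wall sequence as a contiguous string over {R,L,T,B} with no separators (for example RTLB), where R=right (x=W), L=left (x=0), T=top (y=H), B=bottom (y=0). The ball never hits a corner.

1. t=1 → R at (4,4); v=(-2,-3)
2. t=4/3 → B at (4/3,0); v=(-2,3)
3. t=2/3 → L at (0,2); v=(2,3)
4. t=2 → R at (4,8); v=(-2,3)
5. t=2/3 → T at (8/3,10); v=(-2,-3)
6. t=4/3 → L at (0,6); v=(2,-3)

Final position: (0,6)
Wall sequence: RBLRTL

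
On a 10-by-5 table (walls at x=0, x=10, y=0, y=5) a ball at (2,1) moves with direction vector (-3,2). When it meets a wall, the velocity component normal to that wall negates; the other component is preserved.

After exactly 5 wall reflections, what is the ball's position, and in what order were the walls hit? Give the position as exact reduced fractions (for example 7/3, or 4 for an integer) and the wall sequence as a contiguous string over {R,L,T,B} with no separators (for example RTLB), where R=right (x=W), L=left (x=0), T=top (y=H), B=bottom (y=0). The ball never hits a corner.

Final position: (1,5)
Wall sequence: LTRBT

1. t=2/3 → L at (0,7/3); v=(3,2)
2. t=4/3 → T at (4,5); v=(3,-2)
3. t=2 → R at (10,1); v=(-3,-2)
4. t=1/2 → B at (17/2,0); v=(-3,2)
5. t=5/2 → T at (1,5); v=(-3,-2)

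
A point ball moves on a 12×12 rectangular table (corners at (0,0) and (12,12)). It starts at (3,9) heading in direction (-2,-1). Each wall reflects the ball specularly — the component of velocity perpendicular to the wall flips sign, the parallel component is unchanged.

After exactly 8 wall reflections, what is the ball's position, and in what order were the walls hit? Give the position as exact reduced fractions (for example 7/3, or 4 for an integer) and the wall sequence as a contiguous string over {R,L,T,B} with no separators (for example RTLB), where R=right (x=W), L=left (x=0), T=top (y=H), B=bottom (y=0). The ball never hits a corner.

1. t=3/2 → L at (0,15/2); v=(2,-1)
2. t=6 → R at (12,3/2); v=(-2,-1)
3. t=3/2 → B at (9,0); v=(-2,1)
4. t=9/2 → L at (0,9/2); v=(2,1)
5. t=6 → R at (12,21/2); v=(-2,1)
6. t=3/2 → T at (9,12); v=(-2,-1)
7. t=9/2 → L at (0,15/2); v=(2,-1)
8. t=6 → R at (12,3/2); v=(-2,-1)

Final position: (12,3/2)
Wall sequence: LRBLRTLR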